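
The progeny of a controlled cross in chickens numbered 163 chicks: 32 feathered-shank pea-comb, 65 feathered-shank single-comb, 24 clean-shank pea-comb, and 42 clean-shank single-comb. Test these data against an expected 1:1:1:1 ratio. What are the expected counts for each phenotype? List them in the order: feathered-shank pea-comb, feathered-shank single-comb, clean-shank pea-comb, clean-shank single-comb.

40.75, 40.75, 40.75, 40.75

Expected counts for N = 163 under a 1:1:1:1 ratio (total parts = 4):
  feathered-shank pea-comb: 163 × 1/4 = 40.75
  feathered-shank single-comb: 163 × 1/4 = 40.75
  clean-shank pea-comb: 163 × 1/4 = 40.75
  clean-shank single-comb: 163 × 1/4 = 40.75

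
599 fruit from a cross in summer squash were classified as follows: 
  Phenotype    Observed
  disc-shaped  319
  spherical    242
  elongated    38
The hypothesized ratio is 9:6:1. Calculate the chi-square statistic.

2.307

Under the 9:6:1 hypothesis (Σ ratio = 16, N = 599):
  disc-shaped: 599 × 9/16 = 336.9375
  spherical: 599 × 6/16 = 224.625
  elongated: 599 × 1/16 = 37.4375
χ² = Σ (O − E)² / E
  disc-shaped: (319 − 336.9375)² / 336.9375 = 0.9549
  spherical: (242 − 224.625)² / 224.625 = 1.3440
  elongated: (38 − 37.4375)² / 37.4375 = 0.0085
χ² = 0.9549 + 1.3440 + 0.0085 = 2.3074 ≈ 2.307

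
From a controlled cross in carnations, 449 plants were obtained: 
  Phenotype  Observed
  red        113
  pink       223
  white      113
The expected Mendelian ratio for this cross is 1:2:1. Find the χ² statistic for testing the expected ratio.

0.020

Under the 1:2:1 hypothesis (Σ ratio = 4, N = 449):
  red: 449 × 1/4 = 112.25
  pink: 449 × 2/4 = 224.5
  white: 449 × 1/4 = 112.25
χ² = Σ (O − E)² / E
  red: (113 − 112.25)² / 112.25 = 0.0050
  pink: (223 − 224.5)² / 224.5 = 0.0100
  white: (113 − 112.25)² / 112.25 = 0.0050
χ² = 0.0050 + 0.0100 + 0.0050 = 0.020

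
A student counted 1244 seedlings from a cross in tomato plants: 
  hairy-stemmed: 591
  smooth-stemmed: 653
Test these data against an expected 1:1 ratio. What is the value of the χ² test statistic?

3.090

The 1:1 ratio has 2 parts, so with N = 1244 the expected counts are:
  hairy-stemmed: 1244 × 1/2 = 622
  smooth-stemmed: 1244 × 1/2 = 622
χ² = Σ (O − E)² / E
  hairy-stemmed: (591 − 622)² / 622 = 1.5450
  smooth-stemmed: (653 − 622)² / 622 = 1.5450
χ² = 1.5450 + 1.5450 = 3.090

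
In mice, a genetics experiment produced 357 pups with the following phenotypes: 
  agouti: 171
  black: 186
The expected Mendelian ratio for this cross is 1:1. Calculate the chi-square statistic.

Total ratio parts = 2. Expected numbers out of 357:
  agouti: 357 × 1/2 = 178.5
  black: 357 × 1/2 = 178.5
χ² = Σ (O − E)² / E
  agouti: (171 − 178.5)² / 178.5 = 0.3151
  black: (186 − 178.5)² / 178.5 = 0.3151
χ² = 0.3151 + 0.3151 = 0.6302 ≈ 0.630

0.630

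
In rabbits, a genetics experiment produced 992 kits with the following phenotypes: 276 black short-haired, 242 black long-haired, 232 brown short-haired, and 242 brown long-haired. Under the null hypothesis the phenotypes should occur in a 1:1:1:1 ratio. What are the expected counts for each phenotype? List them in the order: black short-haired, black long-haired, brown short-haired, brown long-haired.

Under the 1:1:1:1 hypothesis (Σ ratio = 4, N = 992):
  black short-haired: 992 × 1/4 = 248
  black long-haired: 992 × 1/4 = 248
  brown short-haired: 992 × 1/4 = 248
  brown long-haired: 992 × 1/4 = 248

248, 248, 248, 248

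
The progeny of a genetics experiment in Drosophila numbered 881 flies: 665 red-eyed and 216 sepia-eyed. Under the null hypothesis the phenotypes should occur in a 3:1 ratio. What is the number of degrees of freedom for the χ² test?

A goodness-of-fit test with 2 phenotype classes has df = 2 − 1 = 1.

1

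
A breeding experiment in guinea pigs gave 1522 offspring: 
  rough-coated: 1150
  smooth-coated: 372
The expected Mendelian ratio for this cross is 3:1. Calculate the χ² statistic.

0.253

Under the 3:1 hypothesis (Σ ratio = 4, N = 1522):
  rough-coated: 1522 × 3/4 = 1141.5
  smooth-coated: 1522 × 1/4 = 380.5
χ² = Σ (O − E)² / E
  rough-coated: (1150 − 1141.5)² / 1141.5 = 0.0633
  smooth-coated: (372 − 380.5)² / 380.5 = 0.1899
χ² = 0.0633 + 0.1899 = 0.2532 ≈ 0.253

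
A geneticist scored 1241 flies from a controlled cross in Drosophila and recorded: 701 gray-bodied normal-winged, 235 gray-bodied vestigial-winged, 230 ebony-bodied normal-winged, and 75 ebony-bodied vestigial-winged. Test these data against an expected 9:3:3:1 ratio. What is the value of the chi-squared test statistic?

0.151

The 9:3:3:1 ratio has 16 parts, so with N = 1241 the expected counts are:
  gray-bodied normal-winged: 1241 × 9/16 = 698.0625
  gray-bodied vestigial-winged: 1241 × 3/16 = 232.6875
  ebony-bodied normal-winged: 1241 × 3/16 = 232.6875
  ebony-bodied vestigial-winged: 1241 × 1/16 = 77.5625
χ² = Σ (O − E)² / E
  gray-bodied normal-winged: (701 − 698.0625)² / 698.0625 = 0.0124
  gray-bodied vestigial-winged: (235 − 232.6875)² / 232.6875 = 0.0230
  ebony-bodied normal-winged: (230 − 232.6875)² / 232.6875 = 0.0310
  ebony-bodied vestigial-winged: (75 − 77.5625)² / 77.5625 = 0.0847
χ² = 0.0124 + 0.0230 + 0.0310 + 0.0847 = 0.1511 ≈ 0.151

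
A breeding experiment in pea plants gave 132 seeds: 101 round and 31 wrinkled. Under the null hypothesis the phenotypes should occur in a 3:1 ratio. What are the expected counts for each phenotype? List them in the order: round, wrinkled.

99, 33

Total ratio parts = 4. Expected numbers out of 132:
  round: 132 × 3/4 = 99
  wrinkled: 132 × 1/4 = 33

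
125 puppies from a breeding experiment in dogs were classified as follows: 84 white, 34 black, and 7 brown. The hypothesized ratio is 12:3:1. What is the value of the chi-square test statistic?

5.859

Expected counts for N = 125 under a 12:3:1 ratio (total parts = 16):
  white: 125 × 12/16 = 93.75
  black: 125 × 3/16 = 23.4375
  brown: 125 × 1/16 = 7.8125
χ² = Σ (O − E)² / E
  white: (84 − 93.75)² / 93.75 = 1.0140
  black: (34 − 23.4375)² / 23.4375 = 4.7602
  brown: (7 − 7.8125)² / 7.8125 = 0.0845
χ² = 1.0140 + 4.7602 + 0.0845 = 5.8587 ≈ 5.859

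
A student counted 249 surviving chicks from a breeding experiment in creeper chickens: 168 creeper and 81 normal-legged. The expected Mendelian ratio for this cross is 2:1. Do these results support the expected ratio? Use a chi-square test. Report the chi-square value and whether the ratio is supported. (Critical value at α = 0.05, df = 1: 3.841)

0.072; consistent

The 2:1 ratio has 3 parts, so with N = 249 the expected counts are:
  creeper: 249 × 2/3 = 166
  normal-legged: 249 × 1/3 = 83
χ² = Σ (O − E)² / E
  creeper: (168 − 166)² / 166 = 0.0241
  normal-legged: (81 − 83)² / 83 = 0.0482
χ² = 0.0241 + 0.0482 = 0.0723 ≈ 0.072
Degrees of freedom = 2 − 1 = 1; critical value at α = 0.05 is 3.841.
Since 0.072 < 3.841, we fail to reject the null hypothesis — the data are consistent with the 2:1 ratio.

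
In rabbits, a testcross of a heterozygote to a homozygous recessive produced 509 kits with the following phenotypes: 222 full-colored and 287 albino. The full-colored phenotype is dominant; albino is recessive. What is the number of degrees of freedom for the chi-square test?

A testcross of a heterozygote (Aa × aa) gives a 1:1 phenotypic ratio.
A goodness-of-fit test with 2 phenotype classes has df = 2 − 1 = 1.

1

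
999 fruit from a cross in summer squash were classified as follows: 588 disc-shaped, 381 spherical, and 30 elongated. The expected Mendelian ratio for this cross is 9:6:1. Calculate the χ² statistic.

The 9:6:1 ratio has 16 parts, so with N = 999 the expected counts are:
  disc-shaped: 999 × 9/16 = 561.9375
  spherical: 999 × 6/16 = 374.625
  elongated: 999 × 1/16 = 62.4375
χ² = Σ (O − E)² / E
  disc-shaped: (588 − 561.9375)² / 561.9375 = 1.2088
  spherical: (381 − 374.625)² / 374.625 = 0.1085
  elongated: (30 − 62.4375)² / 62.4375 = 16.8519
χ² = 1.2088 + 0.1085 + 16.8519 = 18.1692 ≈ 18.169

18.169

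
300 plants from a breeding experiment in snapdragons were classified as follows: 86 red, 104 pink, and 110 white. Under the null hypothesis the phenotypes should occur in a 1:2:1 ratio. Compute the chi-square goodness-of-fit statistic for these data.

32.053

Under the 1:2:1 hypothesis (Σ ratio = 4, N = 300):
  red: 300 × 1/4 = 75
  pink: 300 × 2/4 = 150
  white: 300 × 1/4 = 75
χ² = Σ (O − E)² / E
  red: (86 − 75)² / 75 = 1.6133
  pink: (104 − 150)² / 150 = 14.1067
  white: (110 − 75)² / 75 = 16.3333
χ² = 1.6133 + 14.1067 + 16.3333 = 32.0533 ≈ 32.053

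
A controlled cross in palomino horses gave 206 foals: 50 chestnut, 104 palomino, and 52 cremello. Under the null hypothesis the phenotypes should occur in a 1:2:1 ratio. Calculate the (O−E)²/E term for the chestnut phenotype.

0.044

Expected counts for N = 206 under a 1:2:1 ratio (total parts = 4):
  chestnut: 206 × 1/4 = 51.5
  palomino: 206 × 2/4 = 103
  cremello: 206 × 1/4 = 51.5
Contribution of chestnut: (50 − 51.5)² / 51.5 = 0.0437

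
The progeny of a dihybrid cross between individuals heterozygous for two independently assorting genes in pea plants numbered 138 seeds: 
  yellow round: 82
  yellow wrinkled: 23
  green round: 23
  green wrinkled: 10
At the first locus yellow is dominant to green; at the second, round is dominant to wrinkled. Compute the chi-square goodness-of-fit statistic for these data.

A dihybrid F₂ with independent assortment and complete dominance at both loci gives a 9:3:3:1 phenotypic ratio.
The 9:3:3:1 ratio has 16 parts, so with N = 138 the expected counts are:
  yellow round: 138 × 9/16 = 77.625
  yellow wrinkled: 138 × 3/16 = 25.875
  green round: 138 × 3/16 = 25.875
  green wrinkled: 138 × 1/16 = 8.625
χ² = Σ (O − E)² / E
  yellow round: (82 − 77.625)² / 77.625 = 0.2466
  yellow wrinkled: (23 − 25.875)² / 25.875 = 0.3194
  green round: (23 − 25.875)² / 25.875 = 0.3194
  green wrinkled: (10 − 8.625)² / 8.625 = 0.2192
χ² = 0.2466 + 0.3194 + 0.3194 + 0.2192 = 1.1046 ≈ 1.105

1.105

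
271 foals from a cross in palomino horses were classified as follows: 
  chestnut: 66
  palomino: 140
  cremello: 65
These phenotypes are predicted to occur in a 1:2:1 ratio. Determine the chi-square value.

0.306

The 1:2:1 ratio has 4 parts, so with N = 271 the expected counts are:
  chestnut: 271 × 1/4 = 67.75
  palomino: 271 × 2/4 = 135.5
  cremello: 271 × 1/4 = 67.75
χ² = Σ (O − E)² / E
  chestnut: (66 − 67.75)² / 67.75 = 0.0452
  palomino: (140 − 135.5)² / 135.5 = 0.1494
  cremello: (65 − 67.75)² / 67.75 = 0.1116
χ² = 0.0452 + 0.1494 + 0.1116 = 0.3062 ≈ 0.306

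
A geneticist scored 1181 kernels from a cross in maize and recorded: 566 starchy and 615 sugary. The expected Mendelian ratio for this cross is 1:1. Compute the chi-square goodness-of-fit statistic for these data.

The 1:1 ratio has 2 parts, so with N = 1181 the expected counts are:
  starchy: 1181 × 1/2 = 590.5
  sugary: 1181 × 1/2 = 590.5
χ² = Σ (O − E)² / E
  starchy: (566 − 590.5)² / 590.5 = 1.0165
  sugary: (615 − 590.5)² / 590.5 = 1.0165
χ² = 1.0165 + 1.0165 = 2.033

2.033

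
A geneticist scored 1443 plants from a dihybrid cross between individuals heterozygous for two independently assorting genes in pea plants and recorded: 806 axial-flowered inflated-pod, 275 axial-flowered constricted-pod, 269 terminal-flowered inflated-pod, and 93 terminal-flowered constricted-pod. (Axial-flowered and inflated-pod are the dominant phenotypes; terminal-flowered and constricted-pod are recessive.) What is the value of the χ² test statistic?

0.209

A dihybrid F₂ with independent assortment and complete dominance at both loci gives a 9:3:3:1 phenotypic ratio.
Under the 9:3:3:1 hypothesis (Σ ratio = 16, N = 1443):
  axial-flowered inflated-pod: 1443 × 9/16 = 811.6875
  axial-flowered constricted-pod: 1443 × 3/16 = 270.5625
  terminal-flowered inflated-pod: 1443 × 3/16 = 270.5625
  terminal-flowered constricted-pod: 1443 × 1/16 = 90.1875
χ² = Σ (O − E)² / E
  axial-flowered inflated-pod: (806 − 811.6875)² / 811.6875 = 0.0399
  axial-flowered constricted-pod: (275 − 270.5625)² / 270.5625 = 0.0728
  terminal-flowered inflated-pod: (269 − 270.5625)² / 270.5625 = 0.0090
  terminal-flowered constricted-pod: (93 − 90.1875)² / 90.1875 = 0.0877
χ² = 0.0399 + 0.0728 + 0.0090 + 0.0877 = 0.2094 ≈ 0.209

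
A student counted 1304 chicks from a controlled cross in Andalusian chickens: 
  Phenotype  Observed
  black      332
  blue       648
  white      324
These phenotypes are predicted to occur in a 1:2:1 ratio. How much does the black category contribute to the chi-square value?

Expected counts for N = 1304 under a 1:2:1 ratio (total parts = 4):
  black: 1304 × 1/4 = 326
  blue: 1304 × 2/4 = 652
  white: 1304 × 1/4 = 326
Contribution of black: (332 − 326)² / 326 = 0.1104

0.110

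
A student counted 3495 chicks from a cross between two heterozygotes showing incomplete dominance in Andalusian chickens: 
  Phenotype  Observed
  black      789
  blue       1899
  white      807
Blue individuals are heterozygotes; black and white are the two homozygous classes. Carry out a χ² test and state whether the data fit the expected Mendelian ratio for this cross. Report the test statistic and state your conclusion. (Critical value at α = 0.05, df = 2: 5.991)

26.454; not consistent

With incomplete dominance, a heterozygote × heterozygote cross gives a 1:2:1 phenotypic ratio.
Total ratio parts = 4. Expected numbers out of 3495:
  black: 3495 × 1/4 = 873.75
  blue: 3495 × 2/4 = 1747.5
  white: 3495 × 1/4 = 873.75
χ² = Σ (O − E)² / E
  black: (789 − 873.75)² / 873.75 = 8.2204
  blue: (1899 − 1747.5)² / 1747.5 = 13.1343
  white: (807 − 873.75)² / 873.75 = 5.0994
χ² = 8.2204 + 13.1343 + 5.0994 = 26.4541 ≈ 26.454
Degrees of freedom = 3 − 1 = 2; critical value at α = 0.05 is 5.991.
Since 26.454 > 5.991, we reject the null hypothesis — the data do not fit the 1:2:1 ratio.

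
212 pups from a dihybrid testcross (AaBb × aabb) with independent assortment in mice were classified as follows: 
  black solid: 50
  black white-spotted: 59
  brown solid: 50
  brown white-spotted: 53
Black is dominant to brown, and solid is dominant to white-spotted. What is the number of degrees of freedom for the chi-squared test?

3

A dihybrid testcross with independent assortment gives a 1:1:1:1 ratio.
A goodness-of-fit test with 4 phenotype classes has df = 4 − 1 = 3.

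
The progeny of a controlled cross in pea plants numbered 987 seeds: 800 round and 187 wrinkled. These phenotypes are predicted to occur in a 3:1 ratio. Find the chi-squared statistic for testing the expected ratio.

19.291

Expected counts for N = 987 under a 3:1 ratio (total parts = 4):
  round: 987 × 3/4 = 740.25
  wrinkled: 987 × 1/4 = 246.75
χ² = Σ (O − E)² / E
  round: (800 − 740.25)² / 740.25 = 4.8228
  wrinkled: (187 − 246.75)² / 246.75 = 14.4683
χ² = 4.8228 + 14.4683 = 19.2911 ≈ 19.291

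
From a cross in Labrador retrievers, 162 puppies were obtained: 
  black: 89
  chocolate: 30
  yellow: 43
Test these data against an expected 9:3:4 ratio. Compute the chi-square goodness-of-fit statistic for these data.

0.209

Expected counts for N = 162 under a 9:3:4 ratio (total parts = 16):
  black: 162 × 9/16 = 91.125
  chocolate: 162 × 3/16 = 30.375
  yellow: 162 × 4/16 = 40.5
χ² = Σ (O − E)² / E
  black: (89 − 91.125)² / 91.125 = 0.0496
  chocolate: (30 − 30.375)² / 30.375 = 0.0046
  yellow: (43 − 40.5)² / 40.5 = 0.1543
χ² = 0.0496 + 0.0046 + 0.1543 = 0.2085 ≈ 0.209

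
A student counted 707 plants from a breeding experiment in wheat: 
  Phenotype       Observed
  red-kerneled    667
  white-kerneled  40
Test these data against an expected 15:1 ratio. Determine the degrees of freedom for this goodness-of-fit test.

A goodness-of-fit test with 2 phenotype classes has df = 2 − 1 = 1.

1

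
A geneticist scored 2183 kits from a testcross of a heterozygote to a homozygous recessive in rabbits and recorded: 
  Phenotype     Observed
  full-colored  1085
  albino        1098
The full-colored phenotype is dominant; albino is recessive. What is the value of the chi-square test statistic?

A testcross of a heterozygote (Aa × aa) gives a 1:1 phenotypic ratio.
Total ratio parts = 2. Expected numbers out of 2183:
  full-colored: 2183 × 1/2 = 1091.5
  albino: 2183 × 1/2 = 1091.5
χ² = Σ (O − E)² / E
  full-colored: (1085 − 1091.5)² / 1091.5 = 0.0387
  albino: (1098 − 1091.5)² / 1091.5 = 0.0387
χ² = 0.0387 + 0.0387 = 0.0774 ≈ 0.077

0.077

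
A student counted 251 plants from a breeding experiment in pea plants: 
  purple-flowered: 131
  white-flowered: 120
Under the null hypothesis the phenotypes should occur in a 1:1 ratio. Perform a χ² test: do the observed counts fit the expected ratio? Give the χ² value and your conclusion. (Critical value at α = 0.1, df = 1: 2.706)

The 1:1 ratio has 2 parts, so with N = 251 the expected counts are:
  purple-flowered: 251 × 1/2 = 125.5
  white-flowered: 251 × 1/2 = 125.5
χ² = Σ (O − E)² / E
  purple-flowered: (131 − 125.5)² / 125.5 = 0.2410
  white-flowered: (120 − 125.5)² / 125.5 = 0.2410
χ² = 0.2410 + 0.2410 = 0.482
Degrees of freedom = 2 − 1 = 1; critical value at α = 0.1 is 2.706.
Since 0.482 < 2.706, we fail to reject the null hypothesis — the data are consistent with the 1:1 ratio.

0.482; consistent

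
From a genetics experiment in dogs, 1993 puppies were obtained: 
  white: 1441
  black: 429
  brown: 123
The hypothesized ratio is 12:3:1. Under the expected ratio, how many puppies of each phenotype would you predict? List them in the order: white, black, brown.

1494.75, 373.6875, 124.5625

Under the 12:3:1 hypothesis (Σ ratio = 16, N = 1993):
  white: 1993 × 12/16 = 1494.75
  black: 1993 × 3/16 = 373.6875
  brown: 1993 × 1/16 = 124.5625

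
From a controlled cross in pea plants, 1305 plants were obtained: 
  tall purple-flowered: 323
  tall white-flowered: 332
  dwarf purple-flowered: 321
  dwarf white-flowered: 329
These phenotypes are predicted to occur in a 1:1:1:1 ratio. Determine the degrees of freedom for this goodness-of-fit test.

A goodness-of-fit test with 4 phenotype classes has df = 4 − 1 = 3.

3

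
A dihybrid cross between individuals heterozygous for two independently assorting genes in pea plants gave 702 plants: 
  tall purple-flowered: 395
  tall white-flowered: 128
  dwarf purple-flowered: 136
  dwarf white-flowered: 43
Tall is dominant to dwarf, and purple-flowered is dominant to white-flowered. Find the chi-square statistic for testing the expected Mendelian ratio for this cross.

A dihybrid F₂ with independent assortment and complete dominance at both loci gives a 9:3:3:1 phenotypic ratio.
Expected counts for N = 702 under a 9:3:3:1 ratio (total parts = 16):
  tall purple-flowered: 702 × 9/16 = 394.875
  tall white-flowered: 702 × 3/16 = 131.625
  dwarf purple-flowered: 702 × 3/16 = 131.625
  dwarf white-flowered: 702 × 1/16 = 43.875
χ² = Σ (O − E)² / E
  tall purple-flowered: (395 − 394.875)² / 394.875 = 0.0000
  tall white-flowered: (128 − 131.625)² / 131.625 = 0.0998
  dwarf purple-flowered: (136 − 131.625)² / 131.625 = 0.1454
  dwarf white-flowered: (43 − 43.875)² / 43.875 = 0.0175
χ² = 0.0000 + 0.0998 + 0.1454 + 0.0175 = 0.2627 ≈ 0.263

0.263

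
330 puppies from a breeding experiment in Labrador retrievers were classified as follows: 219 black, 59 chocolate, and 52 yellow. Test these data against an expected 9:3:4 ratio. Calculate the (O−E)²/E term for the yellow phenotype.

11.276

Under the 9:3:4 hypothesis (Σ ratio = 16, N = 330):
  black: 330 × 9/16 = 185.625
  chocolate: 330 × 3/16 = 61.875
  yellow: 330 × 4/16 = 82.5
Contribution of yellow: (52 − 82.5)² / 82.5 = 11.2758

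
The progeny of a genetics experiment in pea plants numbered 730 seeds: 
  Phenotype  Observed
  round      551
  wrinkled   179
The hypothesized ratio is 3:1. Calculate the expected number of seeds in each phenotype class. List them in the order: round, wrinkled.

Expected counts for N = 730 under a 3:1 ratio (total parts = 4):
  round: 730 × 3/4 = 547.5
  wrinkled: 730 × 1/4 = 182.5

547.5, 182.5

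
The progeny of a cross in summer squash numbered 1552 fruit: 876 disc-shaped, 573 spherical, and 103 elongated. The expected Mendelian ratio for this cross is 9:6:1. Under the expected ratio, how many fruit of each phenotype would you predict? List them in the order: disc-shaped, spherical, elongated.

Total ratio parts = 16. Expected numbers out of 1552:
  disc-shaped: 1552 × 9/16 = 873
  spherical: 1552 × 6/16 = 582
  elongated: 1552 × 1/16 = 97

873, 582, 97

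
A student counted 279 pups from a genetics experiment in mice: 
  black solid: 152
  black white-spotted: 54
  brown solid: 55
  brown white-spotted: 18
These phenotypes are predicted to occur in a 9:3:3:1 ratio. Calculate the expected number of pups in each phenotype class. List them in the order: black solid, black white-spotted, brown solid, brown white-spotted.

Total ratio parts = 16. Expected numbers out of 279:
  black solid: 279 × 9/16 = 156.9375
  black white-spotted: 279 × 3/16 = 52.3125
  brown solid: 279 × 3/16 = 52.3125
  brown white-spotted: 279 × 1/16 = 17.4375

156.9375, 52.3125, 52.3125, 17.4375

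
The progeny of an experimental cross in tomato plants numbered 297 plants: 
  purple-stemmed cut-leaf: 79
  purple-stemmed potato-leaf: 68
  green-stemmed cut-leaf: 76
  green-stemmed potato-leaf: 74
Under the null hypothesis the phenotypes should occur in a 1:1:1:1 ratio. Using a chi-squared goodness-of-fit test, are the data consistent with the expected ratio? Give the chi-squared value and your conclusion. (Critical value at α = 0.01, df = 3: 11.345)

Under the 1:1:1:1 hypothesis (Σ ratio = 4, N = 297):
  purple-stemmed cut-leaf: 297 × 1/4 = 74.25
  purple-stemmed potato-leaf: 297 × 1/4 = 74.25
  green-stemmed cut-leaf: 297 × 1/4 = 74.25
  green-stemmed potato-leaf: 297 × 1/4 = 74.25
χ² = Σ (O − E)² / E
  purple-stemmed cut-leaf: (79 − 74.25)² / 74.25 = 0.3039
  purple-stemmed potato-leaf: (68 − 74.25)² / 74.25 = 0.5261
  green-stemmed cut-leaf: (76 − 74.25)² / 74.25 = 0.0412
  green-stemmed potato-leaf: (74 − 74.25)² / 74.25 = 0.0008
χ² = 0.3039 + 0.5261 + 0.0412 + 0.0008 = 0.872
Degrees of freedom = 4 − 1 = 3; critical value at α = 0.01 is 11.345.
Since 0.872 < 11.345, we fail to reject the null hypothesis — the data are consistent with the 1:1:1:1 ratio.

0.872; consistent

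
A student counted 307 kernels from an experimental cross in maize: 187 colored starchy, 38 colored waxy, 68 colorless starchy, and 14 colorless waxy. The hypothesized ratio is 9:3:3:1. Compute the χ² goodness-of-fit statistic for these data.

Under the 9:3:3:1 hypothesis (Σ ratio = 16, N = 307):
  colored starchy: 307 × 9/16 = 172.6875
  colored waxy: 307 × 3/16 = 57.5625
  colorless starchy: 307 × 3/16 = 57.5625
  colorless waxy: 307 × 1/16 = 19.1875
χ² = Σ (O − E)² / E
  colored starchy: (187 − 172.6875)² / 172.6875 = 1.1862
  colored waxy: (38 − 57.5625)² / 57.5625 = 6.6483
  colorless starchy: (68 − 57.5625)² / 57.5625 = 1.8926
  colorless waxy: (14 − 19.1875)² / 19.1875 = 1.4025
χ² = 1.1862 + 6.6483 + 1.8926 + 1.4025 = 11.1296 ≈ 11.130

11.130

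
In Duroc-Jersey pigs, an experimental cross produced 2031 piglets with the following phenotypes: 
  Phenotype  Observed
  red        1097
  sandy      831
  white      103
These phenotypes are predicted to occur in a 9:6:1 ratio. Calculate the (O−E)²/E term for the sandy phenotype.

6.319

The 9:6:1 ratio has 16 parts, so with N = 2031 the expected counts are:
  red: 2031 × 9/16 = 1142.4375
  sandy: 2031 × 6/16 = 761.625
  white: 2031 × 1/16 = 126.9375
Contribution of sandy: (831 − 761.625)² / 761.625 = 6.3192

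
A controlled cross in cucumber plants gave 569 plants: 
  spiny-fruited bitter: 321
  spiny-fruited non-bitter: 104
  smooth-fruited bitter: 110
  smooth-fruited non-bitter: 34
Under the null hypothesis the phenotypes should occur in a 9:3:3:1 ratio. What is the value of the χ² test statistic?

Expected counts for N = 569 under a 9:3:3:1 ratio (total parts = 16):
  spiny-fruited bitter: 569 × 9/16 = 320.0625
  spiny-fruited non-bitter: 569 × 3/16 = 106.6875
  smooth-fruited bitter: 569 × 3/16 = 106.6875
  smooth-fruited non-bitter: 569 × 1/16 = 35.5625
χ² = Σ (O − E)² / E
  spiny-fruited bitter: (321 − 320.0625)² / 320.0625 = 0.0027
  spiny-fruited non-bitter: (104 − 106.6875)² / 106.6875 = 0.0677
  smooth-fruited bitter: (110 − 106.6875)² / 106.6875 = 0.1028
  smooth-fruited non-bitter: (34 − 35.5625)² / 35.5625 = 0.0687
χ² = 0.0027 + 0.0677 + 0.1028 + 0.0687 = 0.2419 ≈ 0.242

0.242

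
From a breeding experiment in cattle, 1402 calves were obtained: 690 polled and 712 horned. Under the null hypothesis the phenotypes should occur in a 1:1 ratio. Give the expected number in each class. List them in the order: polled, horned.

701, 701

Under the 1:1 hypothesis (Σ ratio = 2, N = 1402):
  polled: 1402 × 1/2 = 701
  horned: 1402 × 1/2 = 701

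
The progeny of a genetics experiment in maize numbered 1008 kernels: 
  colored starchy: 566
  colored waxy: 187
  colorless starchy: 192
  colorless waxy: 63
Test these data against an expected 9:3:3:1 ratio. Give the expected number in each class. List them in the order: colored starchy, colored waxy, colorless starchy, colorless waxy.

567, 189, 189, 63

Under the 9:3:3:1 hypothesis (Σ ratio = 16, N = 1008):
  colored starchy: 1008 × 9/16 = 567
  colored waxy: 1008 × 3/16 = 189
  colorless starchy: 1008 × 3/16 = 189
  colorless waxy: 1008 × 1/16 = 63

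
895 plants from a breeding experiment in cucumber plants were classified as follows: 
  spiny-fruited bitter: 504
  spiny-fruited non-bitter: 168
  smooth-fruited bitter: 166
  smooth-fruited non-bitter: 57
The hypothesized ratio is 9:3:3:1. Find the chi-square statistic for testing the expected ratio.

The 9:3:3:1 ratio has 16 parts, so with N = 895 the expected counts are:
  spiny-fruited bitter: 895 × 9/16 = 503.4375
  spiny-fruited non-bitter: 895 × 3/16 = 167.8125
  smooth-fruited bitter: 895 × 3/16 = 167.8125
  smooth-fruited non-bitter: 895 × 1/16 = 55.9375
χ² = Σ (O − E)² / E
  spiny-fruited bitter: (504 − 503.4375)² / 503.4375 = 0.0006
  spiny-fruited non-bitter: (168 − 167.8125)² / 167.8125 = 0.0002
  smooth-fruited bitter: (166 − 167.8125)² / 167.8125 = 0.0196
  smooth-fruited non-bitter: (57 − 55.9375)² / 55.9375 = 0.0202
χ² = 0.0006 + 0.0002 + 0.0196 + 0.0202 = 0.0406 ≈ 0.041

0.041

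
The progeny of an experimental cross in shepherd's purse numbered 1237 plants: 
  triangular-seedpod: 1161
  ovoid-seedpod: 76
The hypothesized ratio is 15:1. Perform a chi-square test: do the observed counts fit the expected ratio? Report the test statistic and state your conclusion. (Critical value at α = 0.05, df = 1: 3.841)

Total ratio parts = 16. Expected numbers out of 1237:
  triangular-seedpod: 1237 × 15/16 = 1159.6875
  ovoid-seedpod: 1237 × 1/16 = 77.3125
χ² = Σ (O − E)² / E
  triangular-seedpod: (1161 − 1159.6875)² / 1159.6875 = 0.0015
  ovoid-seedpod: (76 − 77.3125)² / 77.3125 = 0.0223
χ² = 0.0015 + 0.0223 = 0.0238 ≈ 0.024
Degrees of freedom = 2 − 1 = 1; critical value at α = 0.05 is 3.841.
Since 0.024 < 3.841, we fail to reject the null hypothesis — the data are consistent with the 15:1 ratio.

0.024; consistent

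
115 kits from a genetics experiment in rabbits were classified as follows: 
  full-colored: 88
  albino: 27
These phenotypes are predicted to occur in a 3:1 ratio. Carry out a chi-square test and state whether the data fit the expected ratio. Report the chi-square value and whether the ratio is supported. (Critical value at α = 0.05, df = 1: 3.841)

Total ratio parts = 4. Expected numbers out of 115:
  full-colored: 115 × 3/4 = 86.25
  albino: 115 × 1/4 = 28.75
χ² = Σ (O − E)² / E
  full-colored: (88 − 86.25)² / 86.25 = 0.0355
  albino: (27 − 28.75)² / 28.75 = 0.1065
χ² = 0.0355 + 0.1065 = 0.142
Degrees of freedom = 2 − 1 = 1; critical value at α = 0.05 is 3.841.
Since 0.142 < 3.841, we fail to reject the null hypothesis — the data are consistent with the 3:1 ratio.

0.142; consistent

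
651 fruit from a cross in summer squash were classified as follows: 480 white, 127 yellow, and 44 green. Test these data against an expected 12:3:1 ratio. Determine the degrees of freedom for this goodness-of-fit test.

2

A goodness-of-fit test with 3 phenotype classes has df = 3 − 1 = 2.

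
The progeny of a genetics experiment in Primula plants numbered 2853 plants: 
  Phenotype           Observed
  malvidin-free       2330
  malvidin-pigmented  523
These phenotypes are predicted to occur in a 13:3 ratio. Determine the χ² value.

0.328

Expected counts for N = 2853 under a 13:3 ratio (total parts = 16):
  malvidin-free: 2853 × 13/16 = 2318.0625
  malvidin-pigmented: 2853 × 3/16 = 534.9375
χ² = Σ (O − E)² / E
  malvidin-free: (2330 − 2318.0625)² / 2318.0625 = 0.0615
  malvidin-pigmented: (523 − 534.9375)² / 534.9375 = 0.2664
χ² = 0.0615 + 0.2664 = 0.3279 ≈ 0.328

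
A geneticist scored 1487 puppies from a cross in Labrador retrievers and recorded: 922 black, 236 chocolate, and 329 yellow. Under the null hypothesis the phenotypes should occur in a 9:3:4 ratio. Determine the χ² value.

20.243

Expected counts for N = 1487 under a 9:3:4 ratio (total parts = 16):
  black: 1487 × 9/16 = 836.4375
  chocolate: 1487 × 3/16 = 278.8125
  yellow: 1487 × 4/16 = 371.75
χ² = Σ (O − E)² / E
  black: (922 − 836.4375)² / 836.4375 = 8.7525
  chocolate: (236 − 278.8125)² / 278.8125 = 6.5740
  yellow: (329 − 371.75)² / 371.75 = 4.9161
χ² = 8.7525 + 6.5740 + 4.9161 = 20.2426 ≈ 20.243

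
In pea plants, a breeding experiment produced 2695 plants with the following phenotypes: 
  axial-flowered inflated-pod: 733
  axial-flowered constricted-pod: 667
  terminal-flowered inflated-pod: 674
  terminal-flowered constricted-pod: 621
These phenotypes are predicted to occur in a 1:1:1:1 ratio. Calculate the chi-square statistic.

Expected counts for N = 2695 under a 1:1:1:1 ratio (total parts = 4):
  axial-flowered inflated-pod: 2695 × 1/4 = 673.75
  axial-flowered constricted-pod: 2695 × 1/4 = 673.75
  terminal-flowered inflated-pod: 2695 × 1/4 = 673.75
  terminal-flowered constricted-pod: 2695 × 1/4 = 673.75
χ² = Σ (O − E)² / E
  axial-flowered inflated-pod: (733 − 673.75)² / 673.75 = 5.2105
  axial-flowered constricted-pod: (667 − 673.75)² / 673.75 = 0.0676
  terminal-flowered inflated-pod: (674 − 673.75)² / 673.75 = 0.0001
  terminal-flowered constricted-pod: (621 − 673.75)² / 673.75 = 4.1300
χ² = 5.2105 + 0.0676 + 0.0001 + 4.1300 = 9.4082 ≈ 9.408

9.408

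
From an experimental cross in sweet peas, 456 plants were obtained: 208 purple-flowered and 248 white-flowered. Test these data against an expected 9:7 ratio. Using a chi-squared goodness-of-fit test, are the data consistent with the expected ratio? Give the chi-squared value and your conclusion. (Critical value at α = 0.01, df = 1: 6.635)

20.961; not consistent

Total ratio parts = 16. Expected numbers out of 456:
  purple-flowered: 456 × 9/16 = 256.5
  white-flowered: 456 × 7/16 = 199.5
χ² = Σ (O − E)² / E
  purple-flowered: (208 − 256.5)² / 256.5 = 9.1706
  white-flowered: (248 − 199.5)² / 199.5 = 11.7907
χ² = 9.1706 + 11.7907 = 20.9613 ≈ 20.961
Degrees of freedom = 2 − 1 = 1; critical value at α = 0.01 is 6.635.
Since 20.961 > 6.635, we reject the null hypothesis — the data do not fit the 9:7 ratio.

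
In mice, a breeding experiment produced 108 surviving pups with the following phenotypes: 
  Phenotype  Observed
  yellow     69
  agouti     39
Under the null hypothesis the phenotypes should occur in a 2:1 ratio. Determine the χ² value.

0.375

The 2:1 ratio has 3 parts, so with N = 108 the expected counts are:
  yellow: 108 × 2/3 = 72
  agouti: 108 × 1/3 = 36
χ² = Σ (O − E)² / E
  yellow: (69 − 72)² / 72 = 0.1250
  agouti: (39 − 36)² / 36 = 0.2500
χ² = 0.1250 + 0.2500 = 0.375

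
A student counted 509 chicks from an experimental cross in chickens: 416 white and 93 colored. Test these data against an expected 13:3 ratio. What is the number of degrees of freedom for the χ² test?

1

A goodness-of-fit test with 2 phenotype classes has df = 2 − 1 = 1.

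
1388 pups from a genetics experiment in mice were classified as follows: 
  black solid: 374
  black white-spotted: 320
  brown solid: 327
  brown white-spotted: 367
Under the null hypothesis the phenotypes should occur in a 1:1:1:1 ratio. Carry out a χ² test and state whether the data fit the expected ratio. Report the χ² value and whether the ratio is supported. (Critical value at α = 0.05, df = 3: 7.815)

Under the 1:1:1:1 hypothesis (Σ ratio = 4, N = 1388):
  black solid: 1388 × 1/4 = 347
  black white-spotted: 1388 × 1/4 = 347
  brown solid: 1388 × 1/4 = 347
  brown white-spotted: 1388 × 1/4 = 347
χ² = Σ (O − E)² / E
  black solid: (374 − 347)² / 347 = 2.1009
  black white-spotted: (320 − 347)² / 347 = 2.1009
  brown solid: (327 − 347)² / 347 = 1.1527
  brown white-spotted: (367 − 347)² / 347 = 1.1527
χ² = 2.1009 + 2.1009 + 1.1527 + 1.1527 = 6.5072 ≈ 6.507
Degrees of freedom = 4 − 1 = 3; critical value at α = 0.05 is 7.815.
Since 6.507 < 7.815, we fail to reject the null hypothesis — the data are consistent with the 1:1:1:1 ratio.

6.507; consistent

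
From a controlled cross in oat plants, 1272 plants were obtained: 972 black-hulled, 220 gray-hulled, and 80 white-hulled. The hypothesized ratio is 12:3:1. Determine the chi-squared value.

Under the 12:3:1 hypothesis (Σ ratio = 16, N = 1272):
  black-hulled: 1272 × 12/16 = 954
  gray-hulled: 1272 × 3/16 = 238.5
  white-hulled: 1272 × 1/16 = 79.5
χ² = Σ (O − E)² / E
  black-hulled: (972 − 954)² / 954 = 0.3396
  gray-hulled: (220 − 238.5)² / 238.5 = 1.4350
  white-hulled: (80 − 79.5)² / 79.5 = 0.0031
χ² = 0.3396 + 1.4350 + 0.0031 = 1.7777 ≈ 1.778

1.778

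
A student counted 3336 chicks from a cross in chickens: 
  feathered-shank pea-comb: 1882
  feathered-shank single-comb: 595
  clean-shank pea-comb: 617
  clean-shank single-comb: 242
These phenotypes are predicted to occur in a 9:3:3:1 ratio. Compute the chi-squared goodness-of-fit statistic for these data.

The 9:3:3:1 ratio has 16 parts, so with N = 3336 the expected counts are:
  feathered-shank pea-comb: 3336 × 9/16 = 1876.5
  feathered-shank single-comb: 3336 × 3/16 = 625.5
  clean-shank pea-comb: 3336 × 3/16 = 625.5
  clean-shank single-comb: 3336 × 1/16 = 208.5
χ² = Σ (O − E)² / E
  feathered-shank pea-comb: (1882 − 1876.5)² / 1876.5 = 0.0161
  feathered-shank single-comb: (595 − 625.5)² / 625.5 = 1.4872
  clean-shank pea-comb: (617 − 625.5)² / 625.5 = 0.1155
  clean-shank single-comb: (242 − 208.5)² / 208.5 = 5.3825
χ² = 0.0161 + 1.4872 + 0.1155 + 5.3825 = 7.0013 ≈ 7.001

7.001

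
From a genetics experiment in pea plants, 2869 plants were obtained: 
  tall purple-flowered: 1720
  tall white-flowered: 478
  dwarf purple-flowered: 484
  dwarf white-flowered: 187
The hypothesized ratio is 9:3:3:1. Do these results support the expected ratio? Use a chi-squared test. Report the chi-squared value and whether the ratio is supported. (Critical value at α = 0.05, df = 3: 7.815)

Under the 9:3:3:1 hypothesis (Σ ratio = 16, N = 2869):
  tall purple-flowered: 2869 × 9/16 = 1613.8125
  tall white-flowered: 2869 × 3/16 = 537.9375
  dwarf purple-flowered: 2869 × 3/16 = 537.9375
  dwarf white-flowered: 2869 × 1/16 = 179.3125
χ² = Σ (O − E)² / E
  tall purple-flowered: (1720 − 1613.8125)² / 1613.8125 = 6.9870
  tall white-flowered: (478 − 537.9375)² / 537.9375 = 6.6783
  dwarf purple-flowered: (484 − 537.9375)² / 537.9375 = 5.4082
  dwarf white-flowered: (187 − 179.3125)² / 179.3125 = 0.3296
χ² = 6.9870 + 6.6783 + 5.4082 + 0.3296 = 19.4031 ≈ 19.403
Degrees of freedom = 4 − 1 = 3; critical value at α = 0.05 is 7.815.
Since 19.403 > 7.815, we reject the null hypothesis — the data do not fit the 9:3:3:1 ratio.

19.403; not consistent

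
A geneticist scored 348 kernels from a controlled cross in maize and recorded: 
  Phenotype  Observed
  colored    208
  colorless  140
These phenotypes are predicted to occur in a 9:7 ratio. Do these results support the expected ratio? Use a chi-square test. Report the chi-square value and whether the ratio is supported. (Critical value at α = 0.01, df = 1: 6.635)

Expected counts for N = 348 under a 9:7 ratio (total parts = 16):
  colored: 348 × 9/16 = 195.75
  colorless: 348 × 7/16 = 152.25
χ² = Σ (O − E)² / E
  colored: (208 − 195.75)² / 195.75 = 0.7666
  colorless: (140 − 152.25)² / 152.25 = 0.9856
χ² = 0.7666 + 0.9856 = 1.7522 ≈ 1.752
Degrees of freedom = 2 − 1 = 1; critical value at α = 0.01 is 6.635.
Since 1.752 < 6.635, we fail to reject the null hypothesis — the data are consistent with the 9:7 ratio.

1.752; consistent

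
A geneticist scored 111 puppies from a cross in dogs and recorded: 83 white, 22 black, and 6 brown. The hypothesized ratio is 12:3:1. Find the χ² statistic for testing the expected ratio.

Under the 12:3:1 hypothesis (Σ ratio = 16, N = 111):
  white: 111 × 12/16 = 83.25
  black: 111 × 3/16 = 20.8125
  brown: 111 × 1/16 = 6.9375
χ² = Σ (O − E)² / E
  white: (83 − 83.25)² / 83.25 = 0.0008
  black: (22 − 20.8125)² / 20.8125 = 0.0678
  brown: (6 − 6.9375)² / 6.9375 = 0.1267
χ² = 0.0008 + 0.0678 + 0.1267 = 0.1953 ≈ 0.195

0.195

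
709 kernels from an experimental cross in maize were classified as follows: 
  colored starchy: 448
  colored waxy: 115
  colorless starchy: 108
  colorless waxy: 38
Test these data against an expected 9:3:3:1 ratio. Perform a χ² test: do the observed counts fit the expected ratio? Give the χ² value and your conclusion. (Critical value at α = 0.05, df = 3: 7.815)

14.064; not consistent

Total ratio parts = 16. Expected numbers out of 709:
  colored starchy: 709 × 9/16 = 398.8125
  colored waxy: 709 × 3/16 = 132.9375
  colorless starchy: 709 × 3/16 = 132.9375
  colorless waxy: 709 × 1/16 = 44.3125
χ² = Σ (O − E)² / E
  colored starchy: (448 − 398.8125)² / 398.8125 = 6.0665
  colored waxy: (115 − 132.9375)² / 132.9375 = 2.4203
  colorless starchy: (108 − 132.9375)² / 132.9375 = 4.6780
  colorless waxy: (38 − 44.3125)² / 44.3125 = 0.8992
χ² = 6.0665 + 2.4203 + 4.6780 + 0.8992 = 14.064
Degrees of freedom = 4 − 1 = 3; critical value at α = 0.05 is 7.815.
Since 14.064 > 7.815, we reject the null hypothesis — the data do not fit the 9:3:3:1 ratio.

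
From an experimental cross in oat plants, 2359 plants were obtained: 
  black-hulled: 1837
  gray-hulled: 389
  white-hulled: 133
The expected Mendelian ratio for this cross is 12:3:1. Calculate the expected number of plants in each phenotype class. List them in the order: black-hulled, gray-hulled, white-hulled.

1769.25, 442.3125, 147.4375

The 12:3:1 ratio has 16 parts, so with N = 2359 the expected counts are:
  black-hulled: 2359 × 12/16 = 1769.25
  gray-hulled: 2359 × 3/16 = 442.3125
  white-hulled: 2359 × 1/16 = 147.4375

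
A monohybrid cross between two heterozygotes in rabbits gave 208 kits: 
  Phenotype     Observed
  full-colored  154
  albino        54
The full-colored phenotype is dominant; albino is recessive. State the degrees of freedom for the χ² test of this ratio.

1

For a monohybrid cross between heterozygotes with complete dominance, the expected phenotypic ratio is 3:1.
A goodness-of-fit test with 2 phenotype classes has df = 2 − 1 = 1.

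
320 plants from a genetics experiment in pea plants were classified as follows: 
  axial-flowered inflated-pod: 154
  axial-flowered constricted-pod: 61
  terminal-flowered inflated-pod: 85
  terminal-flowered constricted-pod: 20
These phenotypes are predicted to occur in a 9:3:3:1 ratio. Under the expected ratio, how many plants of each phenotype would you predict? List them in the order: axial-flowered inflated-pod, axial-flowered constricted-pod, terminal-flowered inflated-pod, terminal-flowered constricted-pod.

180, 60, 60, 20

Total ratio parts = 16. Expected numbers out of 320:
  axial-flowered inflated-pod: 320 × 9/16 = 180
  axial-flowered constricted-pod: 320 × 3/16 = 60
  terminal-flowered inflated-pod: 320 × 3/16 = 60
  terminal-flowered constricted-pod: 320 × 1/16 = 20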